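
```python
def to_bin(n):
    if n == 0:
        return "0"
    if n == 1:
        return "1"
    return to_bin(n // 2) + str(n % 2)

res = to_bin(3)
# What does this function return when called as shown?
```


to_bin(3)
= to_bin(1) + "1"
= "1" + "1"
= "11"


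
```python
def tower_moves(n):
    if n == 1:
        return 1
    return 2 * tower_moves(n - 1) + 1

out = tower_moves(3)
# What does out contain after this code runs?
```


tower_moves(3)
= 2 * tower_moves(2) + 1
= 2 * (2 * tower_moves(1) + 1) + 1
Now compute bottom-up:
tower_moves(1) = 1
tower_moves(2) = 2 * 1 + 1 = 3
tower_moves(3) = 2 * 3 + 1 = 7
= 7


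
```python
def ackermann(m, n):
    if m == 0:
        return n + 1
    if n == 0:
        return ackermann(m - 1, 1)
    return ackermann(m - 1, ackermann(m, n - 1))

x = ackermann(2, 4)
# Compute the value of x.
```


ackermann(2, 4)
= ackermann(1, ackermann(2, 3))
First compute ackermann(2, 3) = 9
= ackermann(1, 9)
= 11


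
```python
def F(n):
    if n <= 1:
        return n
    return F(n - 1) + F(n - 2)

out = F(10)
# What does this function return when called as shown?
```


F(10)
= F(9) + F(8)
= (F(8) + F(7)) + F(8)
Computing bottom-up: F(0)=0, F(1)=1, F(2)=1, F(3)=2, F(4)=3, F(5)=5, F(6)=8, F(7)=13, F(8)=21, F(9)=34, F(10)=55
= 55


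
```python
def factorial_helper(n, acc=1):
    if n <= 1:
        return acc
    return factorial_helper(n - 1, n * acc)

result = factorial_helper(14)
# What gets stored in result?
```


factorial_helper(14, 1)
= factorial_helper(13, 14 * 1) = factorial_helper(13, 14)
= factorial_helper(12, 13 * 14) = factorial_helper(12, 182)
= factorial_helper(11, 12 * 182) = factorial_helper(11, 2184)
= factorial_helper(10, 11 * 2184) = factorial_helper(10, 24024)
= factorial_helper(9, 10 * 24024) = factorial_helper(9, 240240)
= factorial_helper(8, 9 * 240240) = factorial_helper(8, 2162160)
= factorial_helper(7, 8 * 2162160) = factorial_helper(7, 17297280)
= factorial_helper(6, 7 * 17297280) = factorial_helper(6, 121080960)
= factorial_helper(5, 6 * 121080960) = factorial_helper(5, 726485760)
= factorial_helper(4, 5 * 726485760) = factorial_helper(4, 3632428800)
= factorial_helper(3, 4 * 3632428800) = factorial_helper(3, 14529715200)
= factorial_helper(2, 3 * 14529715200) = factorial_helper(2, 43589145600)
= factorial_helper(1, 2 * 43589145600) = factorial_helper(1, 87178291200)
n <= 1, return acc = 87178291200


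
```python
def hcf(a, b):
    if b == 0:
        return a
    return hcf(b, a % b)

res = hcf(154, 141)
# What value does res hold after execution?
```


hcf(154, 141)
= hcf(141, 154 % 141) = hcf(141, 13)
= hcf(13, 141 % 13) = hcf(13, 11)
= hcf(11, 13 % 11) = hcf(11, 2)
= hcf(2, 11 % 2) = hcf(2, 1)
= hcf(1, 2 % 1) = hcf(1, 0)
b == 0, return a = 1


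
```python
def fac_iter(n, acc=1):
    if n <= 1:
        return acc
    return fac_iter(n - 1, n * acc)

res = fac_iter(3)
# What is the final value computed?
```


fac_iter(3, 1)
= fac_iter(2, 3 * 1) = fac_iter(2, 3)
= fac_iter(1, 2 * 3) = fac_iter(1, 6)
n <= 1, return acc = 6


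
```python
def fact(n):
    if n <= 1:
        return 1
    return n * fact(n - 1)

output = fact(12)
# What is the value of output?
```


fact(12)
= 12 * fact(11)
= 12 * 11 * fact(10)
= 12 * 11 * 10 * fact(9)
= 12 * 11 * 10 * 9 * fact(8)
= 12 * 11 * 10 * 9 * 8 * fact(7)
= 12 * 11 * 10 * 9 * 8 * 7 * fact(6)
= 12 * 11 * 10 * 9 * 8 * 7 * 6 * fact(5)
= 12 * 11 * 10 * 9 * 8 * 7 * 6 * 5 * fact(4)
= 12 * 11 * 10 * 9 * 8 * 7 * 6 * 5 * 4 * fact(3)
= 12 * 11 * 10 * 9 * 8 * 7 * 6 * 5 * 4 * 3 * fact(2)
= 12 * 11 * 10 * 9 * 8 * 7 * 6 * 5 * 4 * 3 * 2 * fact(1)
= 12 * 11 * 10 * 9 * 8 * 7 * 6 * 5 * 4 * 3 * 2 * 1
= 479001600


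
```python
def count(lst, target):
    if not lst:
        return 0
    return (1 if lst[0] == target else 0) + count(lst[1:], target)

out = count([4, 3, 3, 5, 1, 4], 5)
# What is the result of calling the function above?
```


count([4, 3, 3, 5, 1, 4], 5)
lst[0]=4 != 5: 0 + count([3, 3, 5, 1, 4], 5)
lst[0]=3 != 5: 0 + count([3, 5, 1, 4], 5)
lst[0]=3 != 5: 0 + count([5, 1, 4], 5)
lst[0]=5 == 5: 1 + count([1, 4], 5)
lst[0]=1 != 5: 0 + count([4], 5)
lst[0]=4 != 5: 0 + count([], 5)
= 1


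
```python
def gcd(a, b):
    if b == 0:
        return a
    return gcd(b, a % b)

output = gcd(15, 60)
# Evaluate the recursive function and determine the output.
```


gcd(15, 60)
= gcd(60, 15 % 60) = gcd(60, 15)
= gcd(15, 60 % 15) = gcd(15, 0)
b == 0, return a = 15


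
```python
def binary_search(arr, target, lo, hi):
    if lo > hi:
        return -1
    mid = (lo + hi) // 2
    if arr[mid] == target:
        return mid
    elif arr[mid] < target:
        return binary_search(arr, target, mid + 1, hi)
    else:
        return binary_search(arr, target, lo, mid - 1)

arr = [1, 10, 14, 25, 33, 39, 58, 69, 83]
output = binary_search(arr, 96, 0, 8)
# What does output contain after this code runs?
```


binary_search(arr, 96, 0, 8)
lo=0, hi=8, mid=4, arr[mid]=33
33 < 96, search right half
lo=5, hi=8, mid=6, arr[mid]=58
58 < 96, search right half
lo=7, hi=8, mid=7, arr[mid]=69
69 < 96, search right half
lo=8, hi=8, mid=8, arr[mid]=83
83 < 96, search right half
lo > hi, target not found, return -1
= -1


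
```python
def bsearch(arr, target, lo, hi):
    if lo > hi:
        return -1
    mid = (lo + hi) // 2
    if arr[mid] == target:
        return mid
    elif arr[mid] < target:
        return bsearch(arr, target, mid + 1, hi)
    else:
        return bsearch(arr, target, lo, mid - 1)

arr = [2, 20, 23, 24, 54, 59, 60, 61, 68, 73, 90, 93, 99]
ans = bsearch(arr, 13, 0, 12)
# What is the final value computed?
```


bsearch(arr, 13, 0, 12)
lo=0, hi=12, mid=6, arr[mid]=60
60 > 13, search left half
lo=0, hi=5, mid=2, arr[mid]=23
23 > 13, search left half
lo=0, hi=1, mid=0, arr[mid]=2
2 < 13, search right half
lo=1, hi=1, mid=1, arr[mid]=20
20 > 13, search left half
lo > hi, target not found, return -1
= -1


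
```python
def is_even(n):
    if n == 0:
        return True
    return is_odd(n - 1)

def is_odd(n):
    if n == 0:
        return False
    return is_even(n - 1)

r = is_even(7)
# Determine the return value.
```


is_even(7)
= is_odd(6)
= is_even(5)
= is_odd(4)
= is_even(3)
= is_odd(2)
= is_even(1)
= is_odd(0)
n == 0: return False
= False


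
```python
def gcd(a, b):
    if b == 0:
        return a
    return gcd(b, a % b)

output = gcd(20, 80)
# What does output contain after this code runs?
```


gcd(20, 80)
= gcd(80, 20 % 80) = gcd(80, 20)
= gcd(20, 80 % 20) = gcd(20, 0)
b == 0, return a = 20


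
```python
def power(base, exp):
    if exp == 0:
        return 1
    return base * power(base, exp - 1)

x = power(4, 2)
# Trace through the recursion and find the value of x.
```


power(4, 2)
= 4 * power(4, 1)
= 4 * 4 * power(4, 0)
= 4 * 4 * 1
= 16


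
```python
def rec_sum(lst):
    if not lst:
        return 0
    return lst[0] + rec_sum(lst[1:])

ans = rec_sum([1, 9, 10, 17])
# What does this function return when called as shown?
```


rec_sum([1, 9, 10, 17])
= 1 + rec_sum([9, 10, 17])
= 1 + 9 + rec_sum([10, 17])
= 1 + 9 + 10 + rec_sum([17])
= 1 + 9 + 10 + 17 + rec_sum([])
= 1 + 9 + 10 + 17 + 0
= 37


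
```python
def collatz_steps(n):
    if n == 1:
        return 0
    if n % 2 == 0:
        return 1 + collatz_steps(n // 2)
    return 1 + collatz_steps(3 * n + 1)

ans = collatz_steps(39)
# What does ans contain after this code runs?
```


collatz_steps(39)
39 is odd -> 3*39+1 = 118 -> collatz_steps(118)
118 is even -> collatz_steps(59)
59 is odd -> 3*59+1 = 178 -> collatz_steps(178)
178 is even -> collatz_steps(89)
89 is odd -> 3*89+1 = 268 -> collatz_steps(268)
268 is even -> collatz_steps(134)
134 is even -> collatz_steps(67)
67 is odd -> 3*67+1 = 202 -> collatz_steps(202)
202 is even -> collatz_steps(101)
101 is odd -> 3*101+1 = 304 -> collatz_steps(304)
304 is even -> collatz_steps(152)
152 is even -> collatz_steps(76)
76 is even -> collatz_steps(38)
38 is even -> collatz_steps(19)
19 is odd -> 3*19+1 = 58 -> collatz_steps(58)
58 is even -> collatz_steps(29)
29 is odd -> 3*29+1 = 88 -> collatz_steps(88)
88 is even -> collatz_steps(44)
44 is even -> collatz_steps(22)
22 is even -> collatz_steps(11)
11 is odd -> 3*11+1 = 34 -> collatz_steps(34)
34 is even -> collatz_steps(17)
17 is odd -> 3*17+1 = 52 -> collatz_steps(52)
52 is even -> collatz_steps(26)
26 is even -> collatz_steps(13)
13 is odd -> 3*13+1 = 40 -> collatz_steps(40)
40 is even -> collatz_steps(20)
20 is even -> collatz_steps(10)
10 is even -> collatz_steps(5)
5 is odd -> 3*5+1 = 16 -> collatz_steps(16)
16 is even -> collatz_steps(8)
8 is even -> collatz_steps(4)
4 is even -> collatz_steps(2)
2 is even -> collatz_steps(1)
Reached 1 after 34 steps
= 34


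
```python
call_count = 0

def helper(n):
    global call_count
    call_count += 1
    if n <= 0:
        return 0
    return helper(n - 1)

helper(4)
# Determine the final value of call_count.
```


helper(4) calls helper(3) calls ... calls helper(0)
Total calls: 4 + 1 (for base case) = 5


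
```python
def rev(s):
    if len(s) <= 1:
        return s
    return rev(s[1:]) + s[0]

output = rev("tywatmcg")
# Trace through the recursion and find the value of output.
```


rev("tywatmcg")
= rev("ywatmcg") + "t"
= rev("watmcg") + "y" + "t"
= rev("atmcg") + "w" + "y" + "t"
= rev("tmcg") + "a" + "w" + "y" + "t"
= rev("mcg") + "t" + "a" + "w" + "y" + "t"
= rev("cg") + "m" + "t" + "a" + "w" + "y" + "t"
= rev("g") + "c" + "m" + "t" + "a" + "w" + "y" + "t"
= "g" + "c" + "m" + "t" + "a" + "w" + "y" + "t"
= "gcmtawyt"


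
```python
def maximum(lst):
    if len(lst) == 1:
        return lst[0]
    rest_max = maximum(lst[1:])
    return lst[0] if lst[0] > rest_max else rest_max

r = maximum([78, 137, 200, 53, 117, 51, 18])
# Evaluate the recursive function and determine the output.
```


maximum([78, 137, 200, 53, 117, 51, 18])
= compare 78 with maximum([137, 200, 53, 117, 51, 18])
= compare 137 with maximum([200, 53, 117, 51, 18])
= compare 200 with maximum([53, 117, 51, 18])
= compare 53 with maximum([117, 51, 18])
= compare 117 with maximum([51, 18])
= compare 51 with maximum([18])
Base: maximum([18]) = 18
compare 51 with 18: max = 51
compare 117 with 51: max = 117
compare 53 with 117: max = 117
compare 200 with 117: max = 200
compare 137 with 200: max = 200
compare 78 with 200: max = 200
= 200


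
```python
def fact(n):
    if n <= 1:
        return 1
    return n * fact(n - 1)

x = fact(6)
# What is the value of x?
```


fact(6)
= 6 * fact(5)
= 6 * 5 * fact(4)
= 6 * 5 * 4 * fact(3)
= 6 * 5 * 4 * 3 * fact(2)
= 6 * 5 * 4 * 3 * 2 * fact(1)
= 6 * 5 * 4 * 3 * 2 * 1
= 720


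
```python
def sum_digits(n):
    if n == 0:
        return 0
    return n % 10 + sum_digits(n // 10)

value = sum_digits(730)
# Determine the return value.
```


sum_digits(730)
= 0 + sum_digits(73)
= 0 + 3 + sum_digits(7)
= 0 + 3 + 7 + sum_digits(0)
= 0 + 3 + 7 + 0
= 10


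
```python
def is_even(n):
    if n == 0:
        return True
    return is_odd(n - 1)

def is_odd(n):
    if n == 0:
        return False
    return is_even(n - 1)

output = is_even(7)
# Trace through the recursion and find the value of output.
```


is_even(7)
= is_odd(6)
= is_even(5)
= is_odd(4)
= is_even(3)
= is_odd(2)
= is_even(1)
= is_odd(0)
n == 0: return False
= False


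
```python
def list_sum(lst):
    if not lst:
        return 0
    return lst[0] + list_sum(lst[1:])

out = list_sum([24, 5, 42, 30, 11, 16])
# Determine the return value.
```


list_sum([24, 5, 42, 30, 11, 16])
= 24 + list_sum([5, 42, 30, 11, 16])
= 24 + 5 + list_sum([42, 30, 11, 16])
= 24 + 5 + 42 + list_sum([30, 11, 16])
= 24 + 5 + 42 + 30 + list_sum([11, 16])
= 24 + 5 + 42 + 30 + 11 + list_sum([16])
= 24 + 5 + 42 + 30 + 11 + 16 + list_sum([])
= 24 + 5 + 42 + 30 + 11 + 16 + 0
= 128


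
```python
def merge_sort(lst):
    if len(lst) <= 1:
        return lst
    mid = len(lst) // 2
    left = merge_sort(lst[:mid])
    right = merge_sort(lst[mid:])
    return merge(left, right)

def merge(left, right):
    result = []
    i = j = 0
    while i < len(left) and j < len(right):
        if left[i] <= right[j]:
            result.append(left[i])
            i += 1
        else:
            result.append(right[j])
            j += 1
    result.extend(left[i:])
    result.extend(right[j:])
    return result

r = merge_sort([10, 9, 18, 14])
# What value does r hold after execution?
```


merge_sort([10, 9, 18, 14])
Split into [10, 9] and [18, 14]
Left sorted: [9, 10]
Right sorted: [14, 18]
Merge [9, 10] and [14, 18]
= [9, 10, 14, 18]


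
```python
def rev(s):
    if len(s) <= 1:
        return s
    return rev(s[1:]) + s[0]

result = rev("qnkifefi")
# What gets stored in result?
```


rev("qnkifefi")
= rev("nkifefi") + "q"
= rev("kifefi") + "n" + "q"
= rev("ifefi") + "k" + "n" + "q"
= rev("fefi") + "i" + "k" + "n" + "q"
= rev("efi") + "f" + "i" + "k" + "n" + "q"
= rev("fi") + "e" + "f" + "i" + "k" + "n" + "q"
= rev("i") + "f" + "e" + "f" + "i" + "k" + "n" + "q"
= "i" + "f" + "e" + "f" + "i" + "k" + "n" + "q"
= "ifefiknq"


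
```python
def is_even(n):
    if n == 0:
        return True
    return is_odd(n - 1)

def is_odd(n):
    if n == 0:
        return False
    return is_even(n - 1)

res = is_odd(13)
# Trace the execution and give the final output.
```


is_odd(13)
= is_even(12)
= is_odd(11)
= is_even(10)
= is_odd(9)
= is_even(8)
= is_odd(7)
= is_even(6)
= is_odd(5)
= is_even(4)
= is_odd(3)
= is_even(2)
= is_odd(1)
= is_even(0)
n == 0: return True
= True


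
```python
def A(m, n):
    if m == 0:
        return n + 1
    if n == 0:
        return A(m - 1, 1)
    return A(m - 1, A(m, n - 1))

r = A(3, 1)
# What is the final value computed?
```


A(3, 1)
= A(2, A(3, 0))
First compute A(3, 0) = 5
= A(2, 5)
= 13


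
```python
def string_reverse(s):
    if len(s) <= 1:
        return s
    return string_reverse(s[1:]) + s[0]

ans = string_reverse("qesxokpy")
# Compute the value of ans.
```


string_reverse("qesxokpy")
= string_reverse("esxokpy") + "q"
= string_reverse("sxokpy") + "e" + "q"
= string_reverse("xokpy") + "s" + "e" + "q"
= string_reverse("okpy") + "x" + "s" + "e" + "q"
= string_reverse("kpy") + "o" + "x" + "s" + "e" + "q"
= string_reverse("py") + "k" + "o" + "x" + "s" + "e" + "q"
= string_reverse("y") + "p" + "k" + "o" + "x" + "s" + "e" + "q"
= "y" + "p" + "k" + "o" + "x" + "s" + "e" + "q"
= "ypkoxseq"


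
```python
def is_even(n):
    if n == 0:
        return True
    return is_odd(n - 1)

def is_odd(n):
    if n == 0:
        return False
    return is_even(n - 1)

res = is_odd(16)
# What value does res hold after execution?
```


is_odd(16)
= is_even(15)
= is_odd(14)
= is_even(13)
= is_odd(12)
= is_even(11)
= is_odd(10)
= is_even(9)
= is_odd(8)
= is_even(7)
= is_odd(6)
= is_even(5)
= is_odd(4)
= is_even(3)
= is_odd(2)
= is_even(1)
= is_odd(0)
n == 0: return False
= False


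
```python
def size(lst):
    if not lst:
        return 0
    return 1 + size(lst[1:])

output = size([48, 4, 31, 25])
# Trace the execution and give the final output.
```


size([48, 4, 31, 25])
= 1 + size([4, 31, 25])
= 1 + 1 + size([31, 25])
= 1 + 1 + 1 + size([25])
= 1 + 1 + 1 + 1 + size([])
= 1 + 1 + 1 + 1 + 0
= 4


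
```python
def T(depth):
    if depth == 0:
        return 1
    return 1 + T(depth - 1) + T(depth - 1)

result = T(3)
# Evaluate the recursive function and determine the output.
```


T(3)
= 1 + T(2) + T(2)
= 1 + 2 * T(2)
T(k) = 2^(k+1) - 1
T(0) = 1
T(1) = 3
T(2) = 7
T(3) = 15
T(3) = 2^4 - 1 = 15


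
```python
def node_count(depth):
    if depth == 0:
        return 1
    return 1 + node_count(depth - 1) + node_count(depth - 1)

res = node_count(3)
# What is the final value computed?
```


node_count(3)
= 1 + node_count(2) + node_count(2)
= 1 + 2 * node_count(2)
node_count(k) = 2^(k+1) - 1
node_count(0) = 1
node_count(1) = 3
node_count(2) = 7
node_count(3) = 15
node_count(3) = 2^4 - 1 = 15


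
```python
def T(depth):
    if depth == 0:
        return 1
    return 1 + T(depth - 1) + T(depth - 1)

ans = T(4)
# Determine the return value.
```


T(4)
= 1 + T(3) + T(3)
= 1 + 2 * T(3)
T(k) = 2^(k+1) - 1
T(0) = 1
T(1) = 3
T(2) = 7
T(3) = 15
T(4) = 31
T(4) = 2^5 - 1 = 31


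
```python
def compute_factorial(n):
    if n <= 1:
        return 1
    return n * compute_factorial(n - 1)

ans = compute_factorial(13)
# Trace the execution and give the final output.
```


compute_factorial(13)
= 13 * compute_factorial(12)
= 13 * 12 * compute_factorial(11)
= 13 * 12 * 11 * compute_factorial(10)
= 13 * 12 * 11 * 10 * compute_factorial(9)
= 13 * 12 * 11 * 10 * 9 * compute_factorial(8)
= 13 * 12 * 11 * 10 * 9 * 8 * compute_factorial(7)
= 13 * 12 * 11 * 10 * 9 * 8 * 7 * compute_factorial(6)
= 13 * 12 * 11 * 10 * 9 * 8 * 7 * 6 * compute_factorial(5)
= 13 * 12 * 11 * 10 * 9 * 8 * 7 * 6 * 5 * compute_factorial(4)
= 13 * 12 * 11 * 10 * 9 * 8 * 7 * 6 * 5 * 4 * compute_factorial(3)
= 13 * 12 * 11 * 10 * 9 * 8 * 7 * 6 * 5 * 4 * 3 * compute_factorial(2)
= 13 * 12 * 11 * 10 * 9 * 8 * 7 * 6 * 5 * 4 * 3 * 2 * compute_factorial(1)
= 13 * 12 * 11 * 10 * 9 * 8 * 7 * 6 * 5 * 4 * 3 * 2 * 1
= 6227020800


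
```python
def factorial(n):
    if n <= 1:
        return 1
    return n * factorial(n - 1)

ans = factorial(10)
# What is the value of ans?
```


factorial(10)
= 10 * factorial(9)
= 10 * 9 * factorial(8)
= 10 * 9 * 8 * factorial(7)
= 10 * 9 * 8 * 7 * factorial(6)
= 10 * 9 * 8 * 7 * 6 * factorial(5)
= 10 * 9 * 8 * 7 * 6 * 5 * factorial(4)
= 10 * 9 * 8 * 7 * 6 * 5 * 4 * factorial(3)
= 10 * 9 * 8 * 7 * 6 * 5 * 4 * 3 * factorial(2)
= 10 * 9 * 8 * 7 * 6 * 5 * 4 * 3 * 2 * factorial(1)
= 10 * 9 * 8 * 7 * 6 * 5 * 4 * 3 * 2 * 1
= 3628800


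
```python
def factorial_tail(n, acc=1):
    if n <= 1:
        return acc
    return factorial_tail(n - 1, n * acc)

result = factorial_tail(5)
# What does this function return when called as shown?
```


factorial_tail(5, 1)
= factorial_tail(4, 5 * 1) = factorial_tail(4, 5)
= factorial_tail(3, 4 * 5) = factorial_tail(3, 20)
= factorial_tail(2, 3 * 20) = factorial_tail(2, 60)
= factorial_tail(1, 2 * 60) = factorial_tail(1, 120)
n <= 1, return acc = 120


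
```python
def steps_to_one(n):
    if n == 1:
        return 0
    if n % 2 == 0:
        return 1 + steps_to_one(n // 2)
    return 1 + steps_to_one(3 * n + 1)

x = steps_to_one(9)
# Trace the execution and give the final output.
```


steps_to_one(9)
9 is odd -> 3*9+1 = 28 -> steps_to_one(28)
28 is even -> steps_to_one(14)
14 is even -> steps_to_one(7)
7 is odd -> 3*7+1 = 22 -> steps_to_one(22)
22 is even -> steps_to_one(11)
11 is odd -> 3*11+1 = 34 -> steps_to_one(34)
34 is even -> steps_to_one(17)
17 is odd -> 3*17+1 = 52 -> steps_to_one(52)
52 is even -> steps_to_one(26)
26 is even -> steps_to_one(13)
13 is odd -> 3*13+1 = 40 -> steps_to_one(40)
40 is even -> steps_to_one(20)
20 is even -> steps_to_one(10)
10 is even -> steps_to_one(5)
5 is odd -> 3*5+1 = 16 -> steps_to_one(16)
16 is even -> steps_to_one(8)
8 is even -> steps_to_one(4)
4 is even -> steps_to_one(2)
2 is even -> steps_to_one(1)
Reached 1 after 19 steps
= 19


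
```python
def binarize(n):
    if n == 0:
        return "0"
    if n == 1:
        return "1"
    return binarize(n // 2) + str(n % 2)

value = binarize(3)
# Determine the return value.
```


binarize(3)
= binarize(1) + "1"
= "1" + "1"
= "11"


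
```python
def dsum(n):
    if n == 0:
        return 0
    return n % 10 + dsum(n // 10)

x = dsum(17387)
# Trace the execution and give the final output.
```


dsum(17387)
= 7 + dsum(1738)
= 7 + 8 + dsum(173)
= 7 + 8 + 3 + dsum(17)
= 7 + 8 + 3 + 7 + dsum(1)
= 7 + 8 + 3 + 7 + 1 + dsum(0)
= 7 + 8 + 3 + 7 + 1 + 0
= 26


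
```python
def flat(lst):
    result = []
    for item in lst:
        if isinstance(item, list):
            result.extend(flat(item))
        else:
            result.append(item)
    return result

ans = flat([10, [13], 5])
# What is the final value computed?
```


flat([10, [13], 5])
Processing each element:
  10 is not a list -> append 10
  [13] is a list -> flat recursively -> [13]
  5 is not a list -> append 5
= [10, 13, 5]


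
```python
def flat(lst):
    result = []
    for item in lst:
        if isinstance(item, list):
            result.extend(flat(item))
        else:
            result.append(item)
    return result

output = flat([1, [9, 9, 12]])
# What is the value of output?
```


flat([1, [9, 9, 12]])
Processing each element:
  1 is not a list -> append 1
  [9, 9, 12] is a list -> flat recursively -> [9, 9, 12]
= [1, 9, 9, 12]


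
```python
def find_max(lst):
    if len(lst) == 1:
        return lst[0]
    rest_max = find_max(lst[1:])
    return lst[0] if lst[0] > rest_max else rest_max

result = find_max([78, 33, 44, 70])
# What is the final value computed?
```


find_max([78, 33, 44, 70])
= compare 78 with find_max([33, 44, 70])
= compare 33 with find_max([44, 70])
= compare 44 with find_max([70])
Base: find_max([70]) = 70
compare 44 with 70: max = 70
compare 33 with 70: max = 70
compare 78 with 70: max = 78
= 78


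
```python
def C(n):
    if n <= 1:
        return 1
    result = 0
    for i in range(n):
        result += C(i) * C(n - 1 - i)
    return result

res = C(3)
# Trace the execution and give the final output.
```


C(3)
= sum of C(i) * C(3-1-i) for i in 0..2
First compute sub-values bottom-up:
  C(0) = 1, C(1) = 1
  C(2) = 1*1 + 1*1 = 2
Now C(3):
  C(0)*C(2) = 1*2 = 2
  C(1)*C(1) = 1*1 = 1
  C(2)*C(0) = 2*1 = 2
= 2 + 1 + 2
= 5


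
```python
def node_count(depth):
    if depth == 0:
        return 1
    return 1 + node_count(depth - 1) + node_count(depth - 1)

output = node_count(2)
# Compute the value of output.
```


node_count(2)
= 1 + node_count(1) + node_count(1)
= 1 + 2 * node_count(1)
node_count(k) = 2^(k+1) - 1
node_count(0) = 1
node_count(1) = 3
node_count(2) = 7
node_count(2) = 2^3 - 1 = 7


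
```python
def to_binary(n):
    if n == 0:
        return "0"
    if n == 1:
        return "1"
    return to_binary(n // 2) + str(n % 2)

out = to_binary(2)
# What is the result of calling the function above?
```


to_binary(2)
= to_binary(1) + "0"
= "1" + "0"
= "10"


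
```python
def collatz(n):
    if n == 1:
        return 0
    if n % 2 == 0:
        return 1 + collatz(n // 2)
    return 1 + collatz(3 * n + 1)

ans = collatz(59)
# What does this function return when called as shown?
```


collatz(59)
59 is odd -> 3*59+1 = 178 -> collatz(178)
178 is even -> collatz(89)
89 is odd -> 3*89+1 = 268 -> collatz(268)
268 is even -> collatz(134)
134 is even -> collatz(67)
67 is odd -> 3*67+1 = 202 -> collatz(202)
202 is even -> collatz(101)
101 is odd -> 3*101+1 = 304 -> collatz(304)
304 is even -> collatz(152)
152 is even -> collatz(76)
76 is even -> collatz(38)
38 is even -> collatz(19)
19 is odd -> 3*19+1 = 58 -> collatz(58)
58 is even -> collatz(29)
29 is odd -> 3*29+1 = 88 -> collatz(88)
88 is even -> collatz(44)
44 is even -> collatz(22)
22 is even -> collatz(11)
11 is odd -> 3*11+1 = 34 -> collatz(34)
34 is even -> collatz(17)
17 is odd -> 3*17+1 = 52 -> collatz(52)
52 is even -> collatz(26)
26 is even -> collatz(13)
13 is odd -> 3*13+1 = 40 -> collatz(40)
40 is even -> collatz(20)
20 is even -> collatz(10)
10 is even -> collatz(5)
5 is odd -> 3*5+1 = 16 -> collatz(16)
16 is even -> collatz(8)
8 is even -> collatz(4)
4 is even -> collatz(2)
2 is even -> collatz(1)
Reached 1 after 32 steps
= 32


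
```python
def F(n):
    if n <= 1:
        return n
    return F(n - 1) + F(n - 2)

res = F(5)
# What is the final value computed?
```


F(5)
= F(4) + F(3)
= (F(3) + F(2)) + F(3)
Computing bottom-up: F(0)=0, F(1)=1, F(2)=1, F(3)=2, F(4)=3, F(5)=5
= 5


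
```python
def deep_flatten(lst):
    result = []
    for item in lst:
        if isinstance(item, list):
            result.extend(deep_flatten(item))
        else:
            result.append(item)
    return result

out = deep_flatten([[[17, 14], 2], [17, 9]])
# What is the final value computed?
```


deep_flatten([[[17, 14], 2], [17, 9]])
Processing each element:
  [[17, 14], 2] is a list -> deep_flatten recursively -> [17, 14, 2]
  [17, 9] is a list -> deep_flatten recursively -> [17, 9]
= [17, 14, 2, 17, 9]


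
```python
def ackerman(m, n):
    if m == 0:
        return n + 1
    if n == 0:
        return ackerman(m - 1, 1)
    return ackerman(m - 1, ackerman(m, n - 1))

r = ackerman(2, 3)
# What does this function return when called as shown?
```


ackerman(2, 3)
= ackerman(1, ackerman(2, 2))
First compute ackerman(2, 2) = 7
= ackerman(1, 7)
= 9


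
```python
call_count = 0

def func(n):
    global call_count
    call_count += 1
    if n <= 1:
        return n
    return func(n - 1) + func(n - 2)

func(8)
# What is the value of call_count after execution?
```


func(8) calls func(7) and func(6); each non-base call branches into two more.
Let C(k) = total number of calls made by func(k), including the call to func(k) itself.
Base cases: C(0) = 1, C(1) = 1
Recurrence: C(k) = 1 + C(k-1) + C(k-2)
  C(2) = 1 + C(1) + C(0) = 1 + 1 + 1 = 3
  C(3) = 1 + C(2) + C(1) = 1 + 3 + 1 = 5
  C(4) = 1 + C(3) + C(2) = 1 + 5 + 3 = 9
  C(5) = 1 + C(4) + C(3) = 1 + 9 + 5 = 15
  C(6) = 1 + C(5) + C(4) = 1 + 15 + 9 = 25
  C(7) = 1 + C(6) + C(5) = 1 + 25 + 15 = 41
  C(8) = 1 + C(7) + C(6) = 1 + 41 + 25 = 67
Total calls = C(8) = 67


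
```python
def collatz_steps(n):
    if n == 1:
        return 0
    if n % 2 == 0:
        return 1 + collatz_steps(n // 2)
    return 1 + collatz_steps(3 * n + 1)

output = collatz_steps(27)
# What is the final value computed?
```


collatz_steps(27)
27 is odd -> 3*27+1 = 82 -> collatz_steps(82)
82 is even -> collatz_steps(41)
41 is odd -> 3*41+1 = 124 -> collatz_steps(124)
124 is even -> collatz_steps(62)
62 is even -> collatz_steps(31)
31 is odd -> 3*31+1 = 94 -> collatz_steps(94)
94 is even -> collatz_steps(47)
47 is odd -> 3*47+1 = 142 -> collatz_steps(142)
142 is even -> collatz_steps(71)
71 is odd -> 3*71+1 = 214 -> collatz_steps(214)
214 is even -> collatz_steps(107)
107 is odd -> 3*107+1 = 322 -> collatz_steps(322)
322 is even -> collatz_steps(161)
161 is odd -> 3*161+1 = 484 -> collatz_steps(484)
484 is even -> collatz_steps(242)
242 is even -> collatz_steps(121)
121 is odd -> 3*121+1 = 364 -> collatz_steps(364)
364 is even -> collatz_steps(182)
182 is even -> collatz_steps(91)
91 is odd -> 3*91+1 = 274 -> collatz_steps(274)
274 is even -> collatz_steps(137)
137 is odd -> 3*137+1 = 412 -> collatz_steps(412)
412 is even -> collatz_steps(206)
206 is even -> collatz_steps(103)
103 is odd -> 3*103+1 = 310 -> collatz_steps(310)
310 is even -> collatz_steps(155)
155 is odd -> 3*155+1 = 466 -> collatz_steps(466)
466 is even -> collatz_steps(233)
233 is odd -> 3*233+1 = 700 -> collatz_steps(700)
700 is even -> collatz_steps(350)
350 is even -> collatz_steps(175)
175 is odd -> 3*175+1 = 526 -> collatz_steps(526)
526 is even -> collatz_steps(263)
263 is odd -> 3*263+1 = 790 -> collatz_steps(790)
790 is even -> collatz_steps(395)
395 is odd -> 3*395+1 = 1186 -> collatz_steps(1186)
1186 is even -> collatz_steps(593)
593 is odd -> 3*593+1 = 1780 -> collatz_steps(1780)
1780 is even -> collatz_steps(890)
890 is even -> collatz_steps(445)
445 is odd -> 3*445+1 = 1336 -> collatz_steps(1336)
1336 is even -> collatz_steps(668)
668 is even -> collatz_steps(334)
334 is even -> collatz_steps(167)
167 is odd -> 3*167+1 = 502 -> collatz_steps(502)
502 is even -> collatz_steps(251)
251 is odd -> 3*251+1 = 754 -> collatz_steps(754)
754 is even -> collatz_steps(377)
377 is odd -> 3*377+1 = 1132 -> collatz_steps(1132)
1132 is even -> collatz_steps(566)
566 is even -> collatz_steps(283)
283 is odd -> 3*283+1 = 850 -> collatz_steps(850)
850 is even -> collatz_steps(425)
425 is odd -> 3*425+1 = 1276 -> collatz_steps(1276)
1276 is even -> collatz_steps(638)
638 is even -> collatz_steps(319)
319 is odd -> 3*319+1 = 958 -> collatz_steps(958)
958 is even -> collatz_steps(479)
479 is odd -> 3*479+1 = 1438 -> collatz_steps(1438)
1438 is even -> collatz_steps(719)
719 is odd -> 3*719+1 = 2158 -> collatz_steps(2158)
2158 is even -> collatz_steps(1079)
1079 is odd -> 3*1079+1 = 3238 -> collatz_steps(3238)
3238 is even -> collatz_steps(1619)
1619 is odd -> 3*1619+1 = 4858 -> collatz_steps(4858)
4858 is even -> collatz_steps(2429)
2429 is odd -> 3*2429+1 = 7288 -> collatz_steps(7288)
7288 is even -> collatz_steps(3644)
3644 is even -> collatz_steps(1822)
1822 is even -> collatz_steps(911)
911 is odd -> 3*911+1 = 2734 -> collatz_steps(2734)
2734 is even -> collatz_steps(1367)
1367 is odd -> 3*1367+1 = 4102 -> collatz_steps(4102)
4102 is even -> collatz_steps(2051)
2051 is odd -> 3*2051+1 = 6154 -> collatz_steps(6154)
6154 is even -> collatz_steps(3077)
3077 is odd -> 3*3077+1 = 9232 -> collatz_steps(9232)
9232 is even -> collatz_steps(4616)
4616 is even -> collatz_steps(2308)
2308 is even -> collatz_steps(1154)
1154 is even -> collatz_steps(577)
577 is odd -> 3*577+1 = 1732 -> collatz_steps(1732)
1732 is even -> collatz_steps(866)
866 is even -> collatz_steps(433)
433 is odd -> 3*433+1 = 1300 -> collatz_steps(1300)
1300 is even -> collatz_steps(650)
650 is even -> collatz_steps(325)
325 is odd -> 3*325+1 = 976 -> collatz_steps(976)
976 is even -> collatz_steps(488)
488 is even -> collatz_steps(244)
244 is even -> collatz_steps(122)
122 is even -> collatz_steps(61)
61 is odd -> 3*61+1 = 184 -> collatz_steps(184)
184 is even -> collatz_steps(92)
92 is even -> collatz_steps(46)
46 is even -> collatz_steps(23)
23 is odd -> 3*23+1 = 70 -> collatz_steps(70)
70 is even -> collatz_steps(35)
35 is odd -> 3*35+1 = 106 -> collatz_steps(106)
106 is even -> collatz_steps(53)
53 is odd -> 3*53+1 = 160 -> collatz_steps(160)
160 is even -> collatz_steps(80)
80 is even -> collatz_steps(40)
40 is even -> collatz_steps(20)
20 is even -> collatz_steps(10)
10 is even -> collatz_steps(5)
5 is odd -> 3*5+1 = 16 -> collatz_steps(16)
16 is even -> collatz_steps(8)
8 is even -> collatz_steps(4)
4 is even -> collatz_steps(2)
2 is even -> collatz_steps(1)
Reached 1 after 111 steps
= 111


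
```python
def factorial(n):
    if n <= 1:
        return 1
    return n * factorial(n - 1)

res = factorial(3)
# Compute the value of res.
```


factorial(3)
= 3 * factorial(2)
= 3 * 2 * factorial(1)
= 3 * 2 * 1
= 6


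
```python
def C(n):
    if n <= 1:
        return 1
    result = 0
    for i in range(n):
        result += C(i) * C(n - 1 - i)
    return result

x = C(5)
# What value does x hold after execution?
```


C(5)
= sum of C(i) * C(5-1-i) for i in 0..4
First compute sub-values bottom-up:
  C(0) = 1, C(1) = 1
  C(2) = 1*1 + 1*1 = 2
  C(3) = 1*2 + 1*1 + 2*1 = 5
  C(4) = 1*5 + 1*2 + 2*1 + 5*1 = 14
Now C(5):
  C(0)*C(4) = 1*14 = 14
  C(1)*C(3) = 1*5 = 5
  C(2)*C(2) = 2*2 = 4
  C(3)*C(1) = 5*1 = 5
  C(4)*C(0) = 14*1 = 14
= 14 + 5 + 4 + 5 + 14
= 42


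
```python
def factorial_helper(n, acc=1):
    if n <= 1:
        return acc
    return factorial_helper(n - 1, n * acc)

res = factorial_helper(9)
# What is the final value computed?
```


factorial_helper(9, 1)
= factorial_helper(8, 9 * 1) = factorial_helper(8, 9)
= factorial_helper(7, 8 * 9) = factorial_helper(7, 72)
= factorial_helper(6, 7 * 72) = factorial_helper(6, 504)
= factorial_helper(5, 6 * 504) = factorial_helper(5, 3024)
= factorial_helper(4, 5 * 3024) = factorial_helper(4, 15120)
= factorial_helper(3, 4 * 15120) = factorial_helper(3, 60480)
= factorial_helper(2, 3 * 60480) = factorial_helper(2, 181440)
= factorial_helper(1, 2 * 181440) = factorial_helper(1, 362880)
n <= 1, return acc = 362880


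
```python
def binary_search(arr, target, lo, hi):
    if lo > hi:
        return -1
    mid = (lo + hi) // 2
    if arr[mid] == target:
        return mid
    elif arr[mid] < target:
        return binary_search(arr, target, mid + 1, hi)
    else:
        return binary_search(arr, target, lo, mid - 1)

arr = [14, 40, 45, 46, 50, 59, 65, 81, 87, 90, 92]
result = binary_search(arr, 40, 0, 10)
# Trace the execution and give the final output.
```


binary_search(arr, 40, 0, 10)
lo=0, hi=10, mid=5, arr[mid]=59
59 > 40, search left half
lo=0, hi=4, mid=2, arr[mid]=45
45 > 40, search left half
lo=0, hi=1, mid=0, arr[mid]=14
14 < 40, search right half
lo=1, hi=1, mid=1, arr[mid]=40
arr[1] == 40, found at index 1
= 1


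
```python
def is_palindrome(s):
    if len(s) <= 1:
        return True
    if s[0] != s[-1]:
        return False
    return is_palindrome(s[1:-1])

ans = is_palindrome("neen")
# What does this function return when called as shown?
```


is_palindrome("neen")
"neen": s[0]='n' == s[-1]='n' -> is_palindrome("ee")
"ee": s[0]='e' == s[-1]='e' -> is_palindrome("")
"": len <= 1 -> True
= True


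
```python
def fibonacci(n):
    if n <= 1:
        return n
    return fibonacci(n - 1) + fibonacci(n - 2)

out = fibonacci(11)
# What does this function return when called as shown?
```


fibonacci(11)
= fibonacci(10) + fibonacci(9)
= (fibonacci(9) + fibonacci(8)) + fibonacci(9)
Computing bottom-up: fibonacci(0)=0, fibonacci(1)=1, fibonacci(2)=1, fibonacci(3)=2, fibonacci(4)=3, fibonacci(5)=5, fibonacci(6)=8, fibonacci(7)=13, fibonacci(8)=21, fibonacci(9)=34, fibonacci(10)=55, fibonacci(11)=89
= 89


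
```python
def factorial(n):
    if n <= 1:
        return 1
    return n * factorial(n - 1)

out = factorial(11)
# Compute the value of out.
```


factorial(11)
= 11 * factorial(10)
= 11 * 10 * factorial(9)
= 11 * 10 * 9 * factorial(8)
= 11 * 10 * 9 * 8 * factorial(7)
= 11 * 10 * 9 * 8 * 7 * factorial(6)
= 11 * 10 * 9 * 8 * 7 * 6 * factorial(5)
= 11 * 10 * 9 * 8 * 7 * 6 * 5 * factorial(4)
= 11 * 10 * 9 * 8 * 7 * 6 * 5 * 4 * factorial(3)
= 11 * 10 * 9 * 8 * 7 * 6 * 5 * 4 * 3 * factorial(2)
= 11 * 10 * 9 * 8 * 7 * 6 * 5 * 4 * 3 * 2 * factorial(1)
= 11 * 10 * 9 * 8 * 7 * 6 * 5 * 4 * 3 * 2 * 1
= 39916800


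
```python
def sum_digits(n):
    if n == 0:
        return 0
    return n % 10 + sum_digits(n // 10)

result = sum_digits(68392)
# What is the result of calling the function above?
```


sum_digits(68392)
= 2 + sum_digits(6839)
= 2 + 9 + sum_digits(683)
= 2 + 9 + 3 + sum_digits(68)
= 2 + 9 + 3 + 8 + sum_digits(6)
= 2 + 9 + 3 + 8 + 6 + sum_digits(0)
= 2 + 9 + 3 + 8 + 6 + 0
= 28


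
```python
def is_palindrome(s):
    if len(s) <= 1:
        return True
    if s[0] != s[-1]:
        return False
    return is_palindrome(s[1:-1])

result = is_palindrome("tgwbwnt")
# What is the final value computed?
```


is_palindrome("tgwbwnt")
"tgwbwnt": s[0]='t' == s[-1]='t' -> is_palindrome("gwbwn")
"gwbwn": s[0]='g' != s[-1]='n' -> False
= False


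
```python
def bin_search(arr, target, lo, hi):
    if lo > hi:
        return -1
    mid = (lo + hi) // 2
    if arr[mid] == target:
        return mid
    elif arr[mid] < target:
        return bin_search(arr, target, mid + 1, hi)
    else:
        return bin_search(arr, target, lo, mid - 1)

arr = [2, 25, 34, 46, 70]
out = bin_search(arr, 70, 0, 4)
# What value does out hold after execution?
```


bin_search(arr, 70, 0, 4)
lo=0, hi=4, mid=2, arr[mid]=34
34 < 70, search right half
lo=3, hi=4, mid=3, arr[mid]=46
46 < 70, search right half
lo=4, hi=4, mid=4, arr[mid]=70
arr[4] == 70, found at index 4
= 4


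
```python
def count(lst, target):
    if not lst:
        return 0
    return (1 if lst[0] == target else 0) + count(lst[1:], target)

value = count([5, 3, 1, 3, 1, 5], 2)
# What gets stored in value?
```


count([5, 3, 1, 3, 1, 5], 2)
lst[0]=5 != 2: 0 + count([3, 1, 3, 1, 5], 2)
lst[0]=3 != 2: 0 + count([1, 3, 1, 5], 2)
lst[0]=1 != 2: 0 + count([3, 1, 5], 2)
lst[0]=3 != 2: 0 + count([1, 5], 2)
lst[0]=1 != 2: 0 + count([5], 2)
lst[0]=5 != 2: 0 + count([], 2)
= 0


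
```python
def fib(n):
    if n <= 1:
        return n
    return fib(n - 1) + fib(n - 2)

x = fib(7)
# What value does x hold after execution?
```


fib(7)
= fib(6) + fib(5)
= (fib(5) + fib(4)) + fib(5)
Computing bottom-up: fib(0)=0, fib(1)=1, fib(2)=1, fib(3)=2, fib(4)=3, fib(5)=5, fib(6)=8, fib(7)=13
= 13


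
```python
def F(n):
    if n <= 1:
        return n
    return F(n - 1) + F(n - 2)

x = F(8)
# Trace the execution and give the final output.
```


F(8)
= F(7) + F(6)
= (F(6) + F(5)) + F(6)
Computing bottom-up: F(0)=0, F(1)=1, F(2)=1, F(3)=2, F(4)=3, F(5)=5, F(6)=8, F(7)=13, F(8)=21
= 21


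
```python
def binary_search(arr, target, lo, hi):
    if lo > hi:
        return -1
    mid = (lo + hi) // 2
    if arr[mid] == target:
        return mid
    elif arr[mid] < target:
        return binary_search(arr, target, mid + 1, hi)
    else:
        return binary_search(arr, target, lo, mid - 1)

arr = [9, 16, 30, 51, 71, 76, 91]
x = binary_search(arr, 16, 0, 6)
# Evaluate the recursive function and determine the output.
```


binary_search(arr, 16, 0, 6)
lo=0, hi=6, mid=3, arr[mid]=51
51 > 16, search left half
lo=0, hi=2, mid=1, arr[mid]=16
arr[1] == 16, found at index 1
= 1


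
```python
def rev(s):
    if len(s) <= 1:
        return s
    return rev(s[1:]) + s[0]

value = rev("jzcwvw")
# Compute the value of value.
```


rev("jzcwvw")
= rev("zcwvw") + "j"
= rev("cwvw") + "z" + "j"
= rev("wvw") + "c" + "z" + "j"
= rev("vw") + "w" + "c" + "z" + "j"
= rev("w") + "v" + "w" + "c" + "z" + "j"
= "w" + "v" + "w" + "c" + "z" + "j"
= "wvwczj"


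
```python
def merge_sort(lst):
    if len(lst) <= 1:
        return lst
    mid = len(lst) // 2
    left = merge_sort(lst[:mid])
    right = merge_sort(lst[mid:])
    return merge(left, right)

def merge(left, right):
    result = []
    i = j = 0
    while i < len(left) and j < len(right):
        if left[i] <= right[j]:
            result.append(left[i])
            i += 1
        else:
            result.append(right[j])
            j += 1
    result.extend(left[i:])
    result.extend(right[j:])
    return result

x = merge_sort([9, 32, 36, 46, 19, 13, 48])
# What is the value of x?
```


merge_sort([9, 32, 36, 46, 19, 13, 48])
Split into [9, 32, 36] and [46, 19, 13, 48]
Left sorted: [9, 32, 36]
Right sorted: [13, 19, 46, 48]
Merge [9, 32, 36] and [13, 19, 46, 48]
= [9, 13, 19, 32, 36, 46, 48]


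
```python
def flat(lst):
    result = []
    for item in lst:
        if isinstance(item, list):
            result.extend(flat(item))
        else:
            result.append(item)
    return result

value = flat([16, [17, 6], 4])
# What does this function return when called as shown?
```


flat([16, [17, 6], 4])
Processing each element:
  16 is not a list -> append 16
  [17, 6] is a list -> flat recursively -> [17, 6]
  4 is not a list -> append 4
= [16, 17, 6, 4]


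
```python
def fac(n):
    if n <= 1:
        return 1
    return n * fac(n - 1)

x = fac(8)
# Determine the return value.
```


fac(8)
= 8 * fac(7)
= 8 * 7 * fac(6)
= 8 * 7 * 6 * fac(5)
= 8 * 7 * 6 * 5 * fac(4)
= 8 * 7 * 6 * 5 * 4 * fac(3)
= 8 * 7 * 6 * 5 * 4 * 3 * fac(2)
= 8 * 7 * 6 * 5 * 4 * 3 * 2 * fac(1)
= 8 * 7 * 6 * 5 * 4 * 3 * 2 * 1
= 40320


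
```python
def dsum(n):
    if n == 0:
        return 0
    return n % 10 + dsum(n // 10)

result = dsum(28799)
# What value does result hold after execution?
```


dsum(28799)
= 9 + dsum(2879)
= 9 + 9 + dsum(287)
= 9 + 9 + 7 + dsum(28)
= 9 + 9 + 7 + 8 + dsum(2)
= 9 + 9 + 7 + 8 + 2 + dsum(0)
= 9 + 9 + 7 + 8 + 2 + 0
= 35


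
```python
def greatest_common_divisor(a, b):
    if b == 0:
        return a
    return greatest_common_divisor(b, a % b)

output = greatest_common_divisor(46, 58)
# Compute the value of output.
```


greatest_common_divisor(46, 58)
= greatest_common_divisor(58, 46 % 58) = greatest_common_divisor(58, 46)
= greatest_common_divisor(46, 58 % 46) = greatest_common_divisor(46, 12)
= greatest_common_divisor(12, 46 % 12) = greatest_common_divisor(12, 10)
= greatest_common_divisor(10, 12 % 10) = greatest_common_divisor(10, 2)
= greatest_common_divisor(2, 10 % 2) = greatest_common_divisor(2, 0)
b == 0, return a = 2


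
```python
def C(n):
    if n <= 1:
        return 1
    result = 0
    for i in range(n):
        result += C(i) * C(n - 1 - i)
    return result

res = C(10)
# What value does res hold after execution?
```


C(10)
= sum of C(i) * C(10-1-i) for i in 0..9
First compute sub-values bottom-up:
  C(0) = 1, C(1) = 1
  C(2) = 1*1 + 1*1 = 2
  C(3) = 1*2 + 1*1 + 2*1 = 5
  C(4) = 1*5 + 1*2 + 2*1 + 5*1 = 14
  C(5) = 1*14 + 1*5 + 2*2 + 5*1 + 14*1 = 42
  C(6) = 1*42 + 1*14 + 2*5 + 5*2 + 14*1 + 42*1 = 132
  C(7) = 1*132 + 1*42 + 2*14 + 5*5 + 14*2 + 42*1 + 132*1 = 429
  C(8) = 1*429 + 1*132 + 2*42 + 5*14 + 14*5 + 42*2 + 132*1 + 429*1 = 1430
  C(9) = 1*1430 + 1*429 + 2*132 + 5*42 + 14*14 + 42*5 + 132*2 + 429*1 + 1430*1 = 4862
Now C(10):
  C(0)*C(9) = 1*4862 = 4862
  C(1)*C(8) = 1*1430 = 1430
  C(2)*C(7) = 2*429 = 858
  C(3)*C(6) = 5*132 = 660
  C(4)*C(5) = 14*42 = 588
  C(5)*C(4) = 42*14 = 588
  C(6)*C(3) = 132*5 = 660
  C(7)*C(2) = 429*2 = 858
  C(8)*C(1) = 1430*1 = 1430
  C(9)*C(0) = 4862*1 = 4862
= 4862 + 1430 + 858 + 660 + 588 + 588 + 660 + 858 + 1430 + 4862
= 16796
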